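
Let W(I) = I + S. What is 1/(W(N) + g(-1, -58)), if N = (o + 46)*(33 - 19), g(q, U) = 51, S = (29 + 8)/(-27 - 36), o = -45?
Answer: 63/4058 ≈ 0.015525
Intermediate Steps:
S = -37/63 (S = 37/(-63) = 37*(-1/63) = -37/63 ≈ -0.58730)
N = 14 (N = (-45 + 46)*(33 - 19) = 1*14 = 14)
W(I) = -37/63 + I (W(I) = I - 37/63 = -37/63 + I)
1/(W(N) + g(-1, -58)) = 1/((-37/63 + 14) + 51) = 1/(845/63 + 51) = 1/(4058/63) = 63/4058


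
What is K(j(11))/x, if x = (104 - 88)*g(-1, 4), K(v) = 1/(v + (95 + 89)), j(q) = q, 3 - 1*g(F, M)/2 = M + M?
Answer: -1/31200 ≈ -3.2051e-5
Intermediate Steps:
g(F, M) = 6 - 4*M (g(F, M) = 6 - 2*(M + M) = 6 - 4*M)
K(v) = 1/(184 + v) (K(v) = 1/(v + 184) = 1/(184 + v))
x = -160 (x = (104 - 88)*(6 - 4*4) = 16*(6 - 16) = 16*(-10) = -160)
K(j(11))/x = 1/((184 + 11)*(-160)) = -1/160/195 = (1/195)*(-1/160) = -1/31200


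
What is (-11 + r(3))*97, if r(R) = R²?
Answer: -194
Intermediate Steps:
(-11 + r(3))*97 = (-11 + 3²)*97 = (-11 + 9)*97 = -2*97 = -194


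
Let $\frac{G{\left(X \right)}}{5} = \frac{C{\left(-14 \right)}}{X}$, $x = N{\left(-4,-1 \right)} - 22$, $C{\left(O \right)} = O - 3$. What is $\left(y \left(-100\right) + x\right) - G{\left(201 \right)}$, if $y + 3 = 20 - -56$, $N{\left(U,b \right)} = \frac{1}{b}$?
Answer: $- \frac{1471838}{201} \approx -7322.6$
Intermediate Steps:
$C{\left(O \right)} = -3 + O$
$x = -23$ ($x = \frac{1}{-1} - 22 = -1 - 22 = -23$)
$G{\left(X \right)} = - \frac{85}{X}$ ($G{\left(X \right)} = 5 \frac{-3 - 14}{X} = 5 \left(- \frac{17}{X}\right) = - \frac{85}{X}$)
$y = 73$ ($y = -3 + \left(20 - -56\right) = -3 + \left(20 + 56\right) = -3 + 76 = 73$)
$\left(y \left(-100\right) + x\right) - G{\left(201 \right)} = \left(73 \left(-100\right) - 23\right) - - \frac{85}{201} = \left(-7300 - 23\right) - \left(-85\right) \frac{1}{201} = -7323 - - \frac{85}{201} = -7323 + \frac{85}{201} = - \frac{1471838}{201}$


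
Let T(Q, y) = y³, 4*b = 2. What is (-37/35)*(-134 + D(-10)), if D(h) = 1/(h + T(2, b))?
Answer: 391978/2765 ≈ 141.76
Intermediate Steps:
b = ½ (b = (¼)*2 = ½ ≈ 0.50000)
D(h) = 1/(⅛ + h) (D(h) = 1/(h + (½)³) = 1/(h + ⅛) = 1/(⅛ + h))
(-37/35)*(-134 + D(-10)) = (-37/35)*(-134 + 8/(1 + 8*(-10))) = (-37*1/35)*(-134 + 8/(1 - 80)) = -37*(-134 + 8/(-79))/35 = -37*(-134 + 8*(-1/79))/35 = -37*(-134 - 8/79)/35 = -37/35*(-10594/79) = 391978/2765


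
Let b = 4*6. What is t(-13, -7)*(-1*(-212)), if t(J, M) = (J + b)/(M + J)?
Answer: -583/5 ≈ -116.60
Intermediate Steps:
b = 24
t(J, M) = (24 + J)/(J + M) (t(J, M) = (J + 24)/(M + J) = (24 + J)/(J + M))
t(-13, -7)*(-1*(-212)) = ((24 - 13)/(-13 - 7))*(-1*(-212)) = (11/(-20))*212 = -1/20*11*212 = -11/20*212 = -583/5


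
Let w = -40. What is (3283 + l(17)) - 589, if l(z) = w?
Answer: 2654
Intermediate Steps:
l(z) = -40
(3283 + l(17)) - 589 = (3283 - 40) - 589 = 3243 - 589 = 2654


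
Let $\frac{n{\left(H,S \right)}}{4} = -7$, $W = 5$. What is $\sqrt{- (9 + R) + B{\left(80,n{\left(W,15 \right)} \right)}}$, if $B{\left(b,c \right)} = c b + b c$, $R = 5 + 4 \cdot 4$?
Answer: $i \sqrt{4510} \approx 67.156 i$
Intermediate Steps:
$n{\left(H,S \right)} = -28$ ($n{\left(H,S \right)} = 4 \left(-7\right) = -28$)
$R = 21$ ($R = 5 + 16 = 21$)
$B{\left(b,c \right)} = 2 b c$ ($B{\left(b,c \right)} = b c + b c = 2 b c$)
$\sqrt{- (9 + R) + B{\left(80,n{\left(W,15 \right)} \right)}} = \sqrt{- (9 + 21) + 2 \cdot 80 \left(-28\right)} = \sqrt{\left(-1\right) 30 - 4480} = \sqrt{-30 - 4480} = \sqrt{-4510} = i \sqrt{4510}$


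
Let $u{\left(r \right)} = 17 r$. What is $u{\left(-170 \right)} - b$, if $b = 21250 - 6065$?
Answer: $-18075$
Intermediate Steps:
$b = 15185$ ($b = 21250 - 6065 = 15185$)
$u{\left(-170 \right)} - b = 17 \left(-170\right) - 15185 = -2890 - 15185 = -18075$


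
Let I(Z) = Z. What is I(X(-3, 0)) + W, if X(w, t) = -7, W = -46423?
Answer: -46430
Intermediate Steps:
I(X(-3, 0)) + W = -7 - 46423 = -46430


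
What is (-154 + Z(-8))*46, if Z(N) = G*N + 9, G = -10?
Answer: -2990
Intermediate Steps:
Z(N) = 9 - 10*N (Z(N) = -10*N + 9 = 9 - 10*N)
(-154 + Z(-8))*46 = (-154 + (9 - 10*(-8)))*46 = (-154 + (9 + 80))*46 = (-154 + 89)*46 = -65*46 = -2990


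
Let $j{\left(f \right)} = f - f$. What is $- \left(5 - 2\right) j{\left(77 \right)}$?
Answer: $0$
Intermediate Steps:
$j{\left(f \right)} = 0$
$- \left(5 - 2\right) j{\left(77 \right)} = - \left(5 - 2\right) 0 = - 3 \cdot 0 = \left(-1\right) 0 = 0$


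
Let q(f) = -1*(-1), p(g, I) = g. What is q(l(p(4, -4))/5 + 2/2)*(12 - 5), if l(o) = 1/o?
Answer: 7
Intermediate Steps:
q(f) = 1
q(l(p(4, -4))/5 + 2/2)*(12 - 5) = 1*(12 - 5) = 1*7 = 7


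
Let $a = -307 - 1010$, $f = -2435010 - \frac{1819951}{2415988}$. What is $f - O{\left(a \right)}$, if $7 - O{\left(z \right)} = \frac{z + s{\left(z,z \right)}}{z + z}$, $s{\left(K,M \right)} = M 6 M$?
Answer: $- \frac{5892518032341}{2415988} \approx -2.439 \cdot 10^{6}$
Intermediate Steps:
$s{\left(K,M \right)} = 6 M^{2}$ ($s{\left(K,M \right)} = 6 M M = 6 M^{2}$)
$f = - \frac{5882956759831}{2415988}$ ($f = -2435010 - \frac{1819951}{2415988} = - \frac{5882956759831}{2415988} \approx -2.435 \cdot 10^{6}$)
$a = -1317$
$O{\left(z \right)} = 7 - \frac{z + 6 z^{2}}{2 z}$ ($O{\left(z \right)} = 7 - \frac{z + 6 z^{2}}{z + z} = 7 - \frac{z + 6 z^{2}}{2 z}$)
$f - O{\left(a \right)} = - \frac{5882956759831}{2415988} - \left(\frac{13}{2} - -3951\right) = - \frac{5882956759831}{2415988} - \left(\frac{13}{2} + 3951\right) = - \frac{5882956759831}{2415988} - \frac{7915}{2} = - \frac{5892518032341}{2415988}$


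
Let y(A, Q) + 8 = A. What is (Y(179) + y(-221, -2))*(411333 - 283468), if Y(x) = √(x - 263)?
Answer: -29281085 + 255730*I*√21 ≈ -2.9281e+7 + 1.1719e+6*I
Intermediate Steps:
Y(x) = √(-263 + x)
y(A, Q) = -8 + A
(Y(179) + y(-221, -2))*(411333 - 283468) = (√(-263 + 179) + (-8 - 221))*(411333 - 283468) = (√(-84) - 229)*127865 = (2*I*√21 - 229)*127865 = (-229 + 2*I*√21)*127865 = -29281085 + 255730*I*√21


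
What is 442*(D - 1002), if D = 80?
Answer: -407524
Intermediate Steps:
442*(D - 1002) = 442*(80 - 1002) = 442*(-922) = -407524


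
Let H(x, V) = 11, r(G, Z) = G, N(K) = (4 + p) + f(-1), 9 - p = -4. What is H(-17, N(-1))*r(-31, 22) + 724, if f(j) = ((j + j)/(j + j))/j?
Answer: 383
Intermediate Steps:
p = 13 (p = 9 - 1*(-4) = 9 + 4 = 13)
f(j) = 1/j (f(j) = ((2*j)/((2*j)))/j = ((2*j)*(1/(2*j)))/j = 1/j)
N(K) = 16 (N(K) = (4 + 13) + 1/(-1) = 17 - 1 = 16)
H(-17, N(-1))*r(-31, 22) + 724 = 11*(-31) + 724 = -341 + 724 = 383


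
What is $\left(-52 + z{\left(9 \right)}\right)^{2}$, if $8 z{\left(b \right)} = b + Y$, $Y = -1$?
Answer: $2601$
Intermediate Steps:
$z{\left(b \right)} = - \frac{1}{8} + \frac{b}{8}$ ($z{\left(b \right)} = \frac{b - 1}{8} = \frac{-1 + b}{8} = - \frac{1}{8} + \frac{b}{8}$)
$\left(-52 + z{\left(9 \right)}\right)^{2} = \left(-52 + \left(- \frac{1}{8} + \frac{1}{8} \cdot 9\right)\right)^{2} = \left(-52 + \left(- \frac{1}{8} + \frac{9}{8}\right)\right)^{2} = \left(-52 + 1\right)^{2} = \left(-51\right)^{2} = 2601$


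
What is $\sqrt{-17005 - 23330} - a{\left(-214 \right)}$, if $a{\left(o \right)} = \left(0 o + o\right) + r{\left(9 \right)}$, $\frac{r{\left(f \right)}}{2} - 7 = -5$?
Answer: $210 + i \sqrt{40335} \approx 210.0 + 200.84 i$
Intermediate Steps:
$r{\left(f \right)} = 4$ ($r{\left(f \right)} = 14 + 2 \left(-5\right) = 14 - 10 = 4$)
$a{\left(o \right)} = 4 + o$ ($a{\left(o \right)} = \left(0 o + o\right) + 4 = \left(0 + o\right) + 4 = o + 4 = 4 + o$)
$\sqrt{-17005 - 23330} - a{\left(-214 \right)} = \sqrt{-17005 - 23330} - \left(4 - 214\right) = \sqrt{-40335} - -210 = i \sqrt{40335} + 210 = 210 + i \sqrt{40335}$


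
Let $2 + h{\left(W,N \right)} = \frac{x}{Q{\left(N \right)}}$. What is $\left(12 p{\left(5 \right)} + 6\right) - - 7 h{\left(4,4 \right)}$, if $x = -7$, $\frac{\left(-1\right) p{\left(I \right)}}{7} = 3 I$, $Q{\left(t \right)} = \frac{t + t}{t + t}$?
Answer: $-1317$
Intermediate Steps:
$Q{\left(t \right)} = 1$ ($Q{\left(t \right)} = \frac{2 t}{2 t} = 2 t \frac{1}{2 t} = 1$)
$p{\left(I \right)} = - 21 I$ ($p{\left(I \right)} = - 7 \cdot 3 I = - 21 I$)
$h{\left(W,N \right)} = -9$ ($h{\left(W,N \right)} = -2 - \frac{7}{1} = -2 - 7 = -9$)
$\left(12 p{\left(5 \right)} + 6\right) - - 7 h{\left(4,4 \right)} = \left(12 \left(\left(-21\right) 5\right) + 6\right) - \left(-7\right) \left(-9\right) = \left(12 \left(-105\right) + 6\right) - 63 = \left(-1260 + 6\right) - 63 = -1254 - 63 = -1317$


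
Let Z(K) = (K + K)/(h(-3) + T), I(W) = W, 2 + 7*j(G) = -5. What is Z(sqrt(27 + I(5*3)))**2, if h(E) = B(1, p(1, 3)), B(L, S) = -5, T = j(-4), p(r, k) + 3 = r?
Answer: 14/3 ≈ 4.6667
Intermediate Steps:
j(G) = -1 (j(G) = -2/7 + (1/7)*(-5) = -2/7 - 5/7 = -1)
p(r, k) = -3 + r
T = -1
h(E) = -5
Z(K) = -K/3 (Z(K) = (K + K)/(-5 - 1) = (2*K)/(-6) = (2*K)*(-1/6) = -K/3)
Z(sqrt(27 + I(5*3)))**2 = (-sqrt(27 + 5*3)/3)**2 = (-sqrt(27 + 15)/3)**2 = (-sqrt(42)/3)**2 = 14/3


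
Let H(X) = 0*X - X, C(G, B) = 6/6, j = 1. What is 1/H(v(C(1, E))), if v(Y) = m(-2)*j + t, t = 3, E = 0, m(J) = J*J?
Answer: -1/7 ≈ -0.14286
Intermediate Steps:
m(J) = J**2
C(G, B) = 1 (C(G, B) = 6*(1/6) = 1)
v(Y) = 7 (v(Y) = (-2)**2*1 + 3 = 4*1 + 3 = 4 + 3 = 7)
H(X) = -X (H(X) = 0 - X = -X)
1/H(v(C(1, E))) = 1/(-1*7) = 1/(-7) = -1/7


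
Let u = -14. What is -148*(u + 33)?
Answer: -2812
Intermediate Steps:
-148*(u + 33) = -148*(-14 + 33) = -148*19 = -2812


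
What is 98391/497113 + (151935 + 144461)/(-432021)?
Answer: -104835326537/214763255373 ≈ -0.48814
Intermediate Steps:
98391/497113 + (151935 + 144461)/(-432021) = 98391*(1/497113) + 296396*(-1/432021) = 98391/497113 - 296396/432021 = -104835326537/214763255373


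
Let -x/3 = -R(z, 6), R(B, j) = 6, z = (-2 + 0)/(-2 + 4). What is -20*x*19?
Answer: -6840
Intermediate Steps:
z = -1 (z = -2/2 = -2*½ = -1)
x = 18 (x = -(-3)*6 = -3*(-6) = 18)
-20*x*19 = -20*18*19 = -360*19 = -6840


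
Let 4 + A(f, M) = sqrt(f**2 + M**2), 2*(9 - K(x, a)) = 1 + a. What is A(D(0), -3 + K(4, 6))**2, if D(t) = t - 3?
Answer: (8 - sqrt(61))**2/4 ≈ 0.0090013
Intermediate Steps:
K(x, a) = 17/2 - a/2 (K(x, a) = 9 - (1 + a)/2 = 9 + (-1/2 - a/2) = 17/2 - a/2)
D(t) = -3 + t
A(f, M) = -4 + sqrt(M**2 + f**2) (A(f, M) = -4 + sqrt(f**2 + M**2) = -4 + sqrt(M**2 + f**2))
A(D(0), -3 + K(4, 6))**2 = (-4 + sqrt((-3 + (17/2 - 1/2*6))**2 + (-3 + 0)**2))**2 = (-4 + sqrt((-3 + (17/2 - 3))**2 + (-3)**2))**2 = (-4 + sqrt((-3 + 11/2)**2 + 9))**2 = (-4 + sqrt((5/2)**2 + 9))**2 = (-4 + sqrt(25/4 + 9))**2 = (-4 + sqrt(61/4))**2 = (-4 + sqrt(61)/2)**2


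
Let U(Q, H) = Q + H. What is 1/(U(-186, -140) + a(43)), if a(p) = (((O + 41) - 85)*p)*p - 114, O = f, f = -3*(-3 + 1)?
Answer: -1/70702 ≈ -1.4144e-5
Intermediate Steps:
f = 6 (f = -3*(-2) = 6)
O = 6
U(Q, H) = H + Q
a(p) = -114 - 38*p**2 (a(p) = (((6 + 41) - 85)*p)*p - 114 = ((47 - 85)*p)*p - 114 = (-38*p)*p - 114 = -38*p**2 - 114 = -114 - 38*p**2)
1/(U(-186, -140) + a(43)) = 1/((-140 - 186) + (-114 - 38*43**2)) = 1/(-326 + (-114 - 38*1849)) = 1/(-326 + (-114 - 70262)) = 1/(-326 - 70376) = 1/(-70702) = -1/70702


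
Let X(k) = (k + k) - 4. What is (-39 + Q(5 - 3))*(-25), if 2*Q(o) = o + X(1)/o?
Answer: 1925/2 ≈ 962.50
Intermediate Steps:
X(k) = -4 + 2*k (X(k) = 2*k - 4 = -4 + 2*k)
Q(o) = o/2 - 1/o (Q(o) = (o + (-4 + 2*1)/o)/2 = (o + (-4 + 2)/o)/2 = (o - 2/o)/2 = o/2 - 1/o)
(-39 + Q(5 - 3))*(-25) = (-39 + ((5 - 3)/2 - 1/(5 - 3)))*(-25) = (-39 + ((½)*2 - 1/2))*(-25) = (-39 + (1 - 1*½))*(-25) = (-39 + (1 - ½))*(-25) = (-39 + ½)*(-25) = -77/2*(-25) = 1925/2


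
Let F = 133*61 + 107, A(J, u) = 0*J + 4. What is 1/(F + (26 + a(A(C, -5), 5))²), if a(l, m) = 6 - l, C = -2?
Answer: 1/9004 ≈ 0.00011106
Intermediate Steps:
A(J, u) = 4 (A(J, u) = 0 + 4 = 4)
F = 8220 (F = 8113 + 107 = 8220)
1/(F + (26 + a(A(C, -5), 5))²) = 1/(8220 + (26 + (6 - 1*4))²) = 1/(8220 + (26 + (6 - 4))²) = 1/(8220 + (26 + 2)²) = 1/(8220 + 28²) = 1/(8220 + 784) = 1/9004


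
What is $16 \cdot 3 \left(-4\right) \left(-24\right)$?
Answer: $4608$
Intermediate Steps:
$16 \cdot 3 \left(-4\right) \left(-24\right) = 16 \left(-12\right) \left(-24\right) = \left(-192\right) \left(-24\right) = 4608$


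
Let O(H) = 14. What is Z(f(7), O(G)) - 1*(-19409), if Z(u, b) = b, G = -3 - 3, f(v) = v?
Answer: 19423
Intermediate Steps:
G = -6
Z(f(7), O(G)) - 1*(-19409) = 14 - 1*(-19409) = 14 + 19409 = 19423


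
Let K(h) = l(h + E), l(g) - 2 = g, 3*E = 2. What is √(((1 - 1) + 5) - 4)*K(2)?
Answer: 14/3 ≈ 4.6667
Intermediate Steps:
E = ⅔ (E = (⅓)*2 = ⅔ ≈ 0.66667)
l(g) = 2 + g
K(h) = 8/3 + h (K(h) = 2 + (h + ⅔) = 2 + (⅔ + h) = 8/3 + h)
√(((1 - 1) + 5) - 4)*K(2) = √(((1 - 1) + 5) - 4)*(8/3 + 2) = √((0 + 5) - 4)*(14/3) = √(5 - 4)*(14/3) = √1*(14/3) = 1*(14/3) = 14/3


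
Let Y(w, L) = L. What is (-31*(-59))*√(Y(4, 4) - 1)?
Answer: 1829*√3 ≈ 3167.9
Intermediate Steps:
(-31*(-59))*√(Y(4, 4) - 1) = (-31*(-59))*√(4 - 1) = 1829*√3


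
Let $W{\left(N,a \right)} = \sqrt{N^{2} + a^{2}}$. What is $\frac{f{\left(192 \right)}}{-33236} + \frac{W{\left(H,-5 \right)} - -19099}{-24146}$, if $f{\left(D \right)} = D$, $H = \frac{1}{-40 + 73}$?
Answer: $- \frac{159852599}{200629114} - \frac{\sqrt{27226}}{796818} \approx -0.79696$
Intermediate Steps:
$H = \frac{1}{33} \approx 0.030303$
$\frac{f{\left(192 \right)}}{-33236} + \frac{W{\left(H,-5 \right)} - -19099}{-24146} = \frac{192}{-33236} + \frac{\sqrt{\left(\frac{1}{33}\right)^{2} + \left(-5\right)^{2}} - -19099}{-24146} = 192 \left(- \frac{1}{33236}\right) + \left(\sqrt{\frac{1}{1089} + 25} + 19099\right) \left(- \frac{1}{24146}\right) = - \frac{48}{8309} + \left(\sqrt{\frac{27226}{1089}} + 19099\right) \left(- \frac{1}{24146}\right) = - \frac{48}{8309} + \left(\frac{\sqrt{27226}}{33} + 19099\right) \left(- \frac{1}{24146}\right) = - \frac{48}{8309} + \left(19099 + \frac{\sqrt{27226}}{33}\right) \left(- \frac{1}{24146}\right) = - \frac{48}{8309} - \left(\frac{19099}{24146} + \frac{\sqrt{27226}}{796818}\right) = - \frac{159852599}{200629114} - \frac{\sqrt{27226}}{796818}$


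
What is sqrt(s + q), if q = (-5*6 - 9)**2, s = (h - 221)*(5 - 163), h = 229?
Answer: sqrt(257) ≈ 16.031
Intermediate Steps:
s = -1264 (s = (229 - 221)*(5 - 163) = 8*(-158) = -1264)
q = 1521 (q = (-30 - 9)**2 = (-39)**2 = 1521)
sqrt(s + q) = sqrt(-1264 + 1521) = sqrt(257)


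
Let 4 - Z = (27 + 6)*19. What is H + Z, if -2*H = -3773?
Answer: 2527/2 ≈ 1263.5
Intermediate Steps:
H = 3773/2 (H = -½*(-3773) = 3773/2 ≈ 1886.5)
Z = -623 (Z = 4 - (27 + 6)*19 = 4 - 33*19 = 4 - 1*627 = 4 - 627 = -623)
H + Z = 3773/2 - 623 = 2527/2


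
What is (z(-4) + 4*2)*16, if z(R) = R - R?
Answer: 128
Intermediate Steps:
z(R) = 0
(z(-4) + 4*2)*16 = (0 + 4*2)*16 = (0 + 8)*16 = 8*16 = 128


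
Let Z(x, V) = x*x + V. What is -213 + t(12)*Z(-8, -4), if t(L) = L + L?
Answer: 1227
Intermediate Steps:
t(L) = 2*L
Z(x, V) = V + x**2 (Z(x, V) = x**2 + V = V + x**2)
-213 + t(12)*Z(-8, -4) = -213 + (2*12)*(-4 + (-8)**2) = -213 + 24*(-4 + 64) = -213 + 24*60 = -213 + 1440 = 1227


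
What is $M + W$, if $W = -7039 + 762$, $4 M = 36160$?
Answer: $2763$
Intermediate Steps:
$M = 9040$ ($M = \frac{1}{4} \cdot 36160 = 9040$)
$W = -6277$
$M + W = 9040 - 6277 = 2763$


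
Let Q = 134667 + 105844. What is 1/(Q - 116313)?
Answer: 1/124198 ≈ 8.0517e-6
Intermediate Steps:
Q = 240511
1/(Q - 116313) = 1/(240511 - 116313) = 1/124198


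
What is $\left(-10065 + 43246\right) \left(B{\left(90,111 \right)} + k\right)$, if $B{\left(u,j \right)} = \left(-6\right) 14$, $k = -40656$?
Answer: $-1351793940$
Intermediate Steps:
$B{\left(u,j \right)} = -84$
$\left(-10065 + 43246\right) \left(B{\left(90,111 \right)} + k\right) = \left(-10065 + 43246\right) \left(-84 - 40656\right) = 33181 \left(-40740\right) = -1351793940$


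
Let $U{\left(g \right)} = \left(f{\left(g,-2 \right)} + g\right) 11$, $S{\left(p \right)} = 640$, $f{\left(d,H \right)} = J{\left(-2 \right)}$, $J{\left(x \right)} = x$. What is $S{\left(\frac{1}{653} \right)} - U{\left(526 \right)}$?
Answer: $-5124$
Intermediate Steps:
$f{\left(d,H \right)} = -2$
$U{\left(g \right)} = -22 + 11 g$ ($U{\left(g \right)} = \left(-2 + g\right) 11 = -22 + 11 g$)
$S{\left(\frac{1}{653} \right)} - U{\left(526 \right)} = 640 - \left(-22 + 11 \cdot 526\right) = 640 - \left(-22 + 5786\right) = 640 - 5764 = -5124$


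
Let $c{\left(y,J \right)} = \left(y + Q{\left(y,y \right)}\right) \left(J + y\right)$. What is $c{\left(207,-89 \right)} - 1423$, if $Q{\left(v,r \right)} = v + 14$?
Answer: $49081$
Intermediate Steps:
$Q{\left(v,r \right)} = 14 + v$
$c{\left(y,J \right)} = \left(14 + 2 y\right) \left(J + y\right)$ ($c{\left(y,J \right)} = \left(y + \left(14 + y\right)\right) \left(J + y\right) = \left(14 + 2 y\right) \left(J + y\right)$)
$c{\left(207,-89 \right)} - 1423 = \left(2 \cdot 207^{2} + 14 \left(-89\right) + 14 \cdot 207 + 2 \left(-89\right) 207\right) - 1423 = \left(2 \cdot 42849 - 1246 + 2898 - 36846\right) - 1423 = \left(85698 - 1246 + 2898 - 36846\right) - 1423 = 50504 - 1423 = 49081$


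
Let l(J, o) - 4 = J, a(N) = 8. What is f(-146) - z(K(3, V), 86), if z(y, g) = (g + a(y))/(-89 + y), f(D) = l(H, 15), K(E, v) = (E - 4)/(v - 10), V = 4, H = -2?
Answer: 1630/533 ≈ 3.0582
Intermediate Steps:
l(J, o) = 4 + J
K(E, v) = (-4 + E)/(-10 + v)
f(D) = 2 (f(D) = 4 - 2 = 2)
z(y, g) = (8 + g)/(-89 + y) (z(y, g) = (g + 8)/(-89 + y) = (8 + g)/(-89 + y))
f(-146) - z(K(3, V), 86) = 2 - (8 + 86)/(-89 + (-4 + 3)/(-10 + 4)) = 2 - 94/(-89 - 1/(-6)) = 2 - 94/(-89 - 1/6*(-1)) = 2 - 94/(-89 + 1/6) = 2 - 94/(-533/6) = 2 - (-6)*94/533 = 2 - 1*(-564/533) = 2 + 564/533 = 1630/533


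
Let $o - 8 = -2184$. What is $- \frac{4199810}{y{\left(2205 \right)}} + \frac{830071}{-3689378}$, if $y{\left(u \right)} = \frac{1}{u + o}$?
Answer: $- \frac{40849628432481}{335398} \approx -1.2179 \cdot 10^{8}$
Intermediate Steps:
$o = -2176$ ($o = 8 - 2184 = -2176$)
$y{\left(u \right)} = \frac{1}{-2176 + u}$ ($y{\left(u \right)} = \frac{1}{u - 2176} = \frac{1}{-2176 + u}$)
$- \frac{4199810}{y{\left(2205 \right)}} + \frac{830071}{-3689378} = - \frac{4199810}{\frac{1}{-2176 + 2205}} + \frac{830071}{-3689378} = - \frac{4199810}{\frac{1}{29}} + 830071 \left(- \frac{1}{3689378}\right) = - 4199810 \frac{1}{\frac{1}{29}} - \frac{75461}{335398} = \left(-4199810\right) 29 - \frac{75461}{335398} = -121794490 - \frac{75461}{335398} = - \frac{40849628432481}{335398}$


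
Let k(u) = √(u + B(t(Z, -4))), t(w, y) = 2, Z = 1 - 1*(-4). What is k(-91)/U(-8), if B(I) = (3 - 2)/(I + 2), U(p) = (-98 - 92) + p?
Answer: -I*√3/36 ≈ -0.048113*I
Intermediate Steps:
Z = 5 (Z = 1 + 4 = 5)
U(p) = -190 + p
B(I) = 1/(2 + I)
k(u) = √(¼ + u) (k(u) = √(u + 1/(2 + 2)) = √(u + 1/4) = √(u + ¼) = √(¼ + u))
k(-91)/U(-8) = (√(1 + 4*(-91))/2)/(-190 - 8) = (√(1 - 364)/2)/(-198) = (√(-363)/2)*(-1/198) = ((11*I*√3)/2)*(-1/198) = (11*I*√3/2)*(-1/198) = -I*√3/36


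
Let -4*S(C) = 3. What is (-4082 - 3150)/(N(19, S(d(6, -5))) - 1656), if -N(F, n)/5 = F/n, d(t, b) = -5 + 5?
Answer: 5424/1147 ≈ 4.7289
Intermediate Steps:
d(t, b) = 0
S(C) = -3/4 (S(C) = -1/4*3 = -3/4)
N(F, n) = -5*F/n
(-4082 - 3150)/(N(19, S(d(6, -5))) - 1656) = (-4082 - 3150)/(-5*19/(-3/4) - 1656) = -7232/(-5*19*(-4/3) - 1656) = -7232/(380/3 - 1656) = -7232/(-4588/3) = -7232*(-3/4588) = 5424/1147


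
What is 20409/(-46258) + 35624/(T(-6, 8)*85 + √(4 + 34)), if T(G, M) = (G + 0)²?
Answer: 2425728869331/216569825498 - 17812*√38/4681781 ≈ 11.177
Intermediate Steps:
T(G, M) = G²
20409/(-46258) + 35624/(T(-6, 8)*85 + √(4 + 34)) = 20409/(-46258) + 35624/((-6)²*85 + √(4 + 34)) = 20409*(-1/46258) + 35624/(36*85 + √38) = -20409/46258 + 35624/(3060 + √38)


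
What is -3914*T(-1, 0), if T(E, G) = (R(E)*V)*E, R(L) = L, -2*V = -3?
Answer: -5871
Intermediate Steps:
V = 3/2 (V = -½*(-3) = 3/2 ≈ 1.5000)
T(E, G) = 3*E²/2 (T(E, G) = (E*(3/2))*E = (3*E/2)*E = 3*E²/2)
-3914*T(-1, 0) = -5871*(-1)² = -5871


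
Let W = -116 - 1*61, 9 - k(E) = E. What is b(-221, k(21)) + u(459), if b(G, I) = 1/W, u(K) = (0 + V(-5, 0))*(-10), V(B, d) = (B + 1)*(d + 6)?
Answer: 42479/177 ≈ 239.99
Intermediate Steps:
k(E) = 9 - E
W = -177 (W = -116 - 61 = -177)
V(B, d) = (1 + B)*(6 + d)
u(K) = 240 (u(K) = (0 + (6 + 0 + 6*(-5) - 5*0))*(-10) = (0 + (6 + 0 - 30 + 0))*(-10) = (0 - 24)*(-10) = -24*(-10) = 240)
b(G, I) = -1/177 (b(G, I) = 1/(-177) = -1/177)
b(-221, k(21)) + u(459) = -1/177 + 240 = 42479/177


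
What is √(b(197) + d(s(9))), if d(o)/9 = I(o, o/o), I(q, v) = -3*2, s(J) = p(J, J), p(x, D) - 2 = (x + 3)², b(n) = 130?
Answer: 2*√19 ≈ 8.7178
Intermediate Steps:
p(x, D) = 2 + (3 + x)² (p(x, D) = 2 + (x + 3)² = 2 + (3 + x)²)
s(J) = 2 + (3 + J)²
I(q, v) = -6
d(o) = -54 (d(o) = 9*(-6) = -54)
√(b(197) + d(s(9))) = √(130 - 54) = √76 = 2*√19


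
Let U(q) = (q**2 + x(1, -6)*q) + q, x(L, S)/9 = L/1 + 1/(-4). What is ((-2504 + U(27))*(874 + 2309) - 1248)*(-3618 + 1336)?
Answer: 22751678061/2 ≈ 1.1376e+10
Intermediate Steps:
x(L, S) = -9/4 + 9*L (x(L, S) = 9*(L/1 + 1/(-4)) = 9*(L*1 + 1*(-1/4)) = 9*(L - 1/4) = 9*(-1/4 + L) = -9/4 + 9*L)
U(q) = q**2 + 31*q/4 (U(q) = (q**2 + (-9/4 + 9*1)*q) + q = (q**2 + (-9/4 + 9)*q) + q = (q**2 + 27*q/4) + q = q**2 + 31*q/4)
((-2504 + U(27))*(874 + 2309) - 1248)*(-3618 + 1336) = ((-2504 + (1/4)*27*(31 + 4*27))*(874 + 2309) - 1248)*(-3618 + 1336) = ((-2504 + (1/4)*27*(31 + 108))*3183 - 1248)*(-2282) = ((-2504 + (1/4)*27*139)*3183 - 1248)*(-2282) = ((-2504 + 3753/4)*3183 - 1248)*(-2282) = (-6263/4*3183 - 1248)*(-2282) = (-19935129/4 - 1248)*(-2282) = -19940121/4*(-2282) = 22751678061/2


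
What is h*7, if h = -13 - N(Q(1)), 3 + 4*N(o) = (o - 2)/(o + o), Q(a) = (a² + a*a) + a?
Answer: -2065/24 ≈ -86.042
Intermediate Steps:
Q(a) = a + 2*a² (Q(a) = (a² + a²) + a = 2*a² + a = a + 2*a²)
N(o) = -¾ + (-2 + o)/(8*o) (N(o) = -¾ + ((o - 2)/(o + o))/4 = -¾ + ((-2 + o)/((2*o)))/4 = -¾ + ((-2 + o)*(1/(2*o)))/4 = -¾ + ((-2 + o)/(2*o))/4 = -¾ + (-2 + o)/(8*o))
h = -295/24 (h = -13 - (-2 - 5*(1 + 2*1))/(8*(1*(1 + 2*1))) = -13 - (-2 - 5*(1 + 2))/(8*(1*(1 + 2))) = -13 - (-2 - 5*3)/(8*(1*3)) = -13 - (-2 - 5*3)/(8*3) = -13 - (-2 - 15)/(8*3) = -13 - (-17)/(8*3) = -13 - 1*(-17/24) = -13 + 17/24 = -295/24 ≈ -12.292)
h*7 = -295/24*7 = -2065/24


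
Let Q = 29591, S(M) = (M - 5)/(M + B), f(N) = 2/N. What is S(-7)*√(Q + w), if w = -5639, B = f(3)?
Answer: 144*√1497/19 ≈ 293.24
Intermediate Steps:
B = ⅔ (B = 2/3 = 2*(⅓) = ⅔ ≈ 0.66667)
S(M) = (-5 + M)/(⅔ + M) (S(M) = (M - 5)/(M + ⅔) = (-5 + M)/(⅔ + M))
S(-7)*√(Q + w) = (3*(-5 - 7)/(2 + 3*(-7)))*√(29591 - 5639) = (3*(-12)/(2 - 21))*√23952 = (3*(-12)/(-19))*(4*√1497) = (3*(-1/19)*(-12))*(4*√1497) = 36*(4*√1497)/19 = 144*√1497/19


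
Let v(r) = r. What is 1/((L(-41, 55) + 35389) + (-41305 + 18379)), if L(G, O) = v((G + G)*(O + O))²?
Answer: 1/81372863 ≈ 1.2289e-8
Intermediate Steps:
L(G, O) = 16*G²*O² (L(G, O) = ((G + G)*(O + O))² = ((2*G)*(2*O))² = (4*G*O)² = 16*G²*O²)
1/((L(-41, 55) + 35389) + (-41305 + 18379)) = 1/((16*(-41)²*55² + 35389) + (-41305 + 18379)) = 1/((16*1681*3025 + 35389) - 22926) = 1/((81360400 + 35389) - 22926) = 1/(81395789 - 22926) = 1/81372863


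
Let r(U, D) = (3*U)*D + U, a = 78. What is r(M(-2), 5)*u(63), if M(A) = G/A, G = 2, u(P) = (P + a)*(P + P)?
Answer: -284256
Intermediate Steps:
u(P) = 2*P*(78 + P) (u(P) = (P + 78)*(P + P) = (78 + P)*(2*P) = 2*P*(78 + P))
M(A) = 2/A
r(U, D) = U + 3*D*U (r(U, D) = 3*D*U + U = U + 3*D*U)
r(M(-2), 5)*u(63) = ((2/(-2))*(1 + 3*5))*(2*63*(78 + 63)) = ((2*(-½))*(1 + 15))*(2*63*141) = -1*16*17766 = -16*17766 = -284256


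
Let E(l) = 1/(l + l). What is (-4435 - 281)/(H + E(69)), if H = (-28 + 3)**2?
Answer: -650808/86251 ≈ -7.5455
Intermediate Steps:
E(l) = 1/(2*l)
H = 625 (H = (-25)**2 = 625)
(-4435 - 281)/(H + E(69)) = (-4435 - 281)/(625 + (1/2)/69) = -4716/(625 + (1/2)*(1/69)) = -4716/(625 + 1/138) = -4716/86251/138 = -4716*138/86251 = -650808/86251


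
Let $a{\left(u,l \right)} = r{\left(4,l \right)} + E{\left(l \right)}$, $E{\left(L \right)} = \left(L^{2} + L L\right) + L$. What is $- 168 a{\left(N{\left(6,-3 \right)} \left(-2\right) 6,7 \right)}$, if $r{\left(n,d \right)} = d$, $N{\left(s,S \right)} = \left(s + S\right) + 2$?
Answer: $-18816$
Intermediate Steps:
$N{\left(s,S \right)} = 2 + S + s$ ($N{\left(s,S \right)} = \left(S + s\right) + 2 = 2 + S + s$)
$E{\left(L \right)} = L + 2 L^{2}$ ($E{\left(L \right)} = \left(L^{2} + L^{2}\right) + L = 2 L^{2} + L = L + 2 L^{2}$)
$a{\left(u,l \right)} = l + l \left(1 + 2 l\right)$
$- 168 a{\left(N{\left(6,-3 \right)} \left(-2\right) 6,7 \right)} = - 168 \cdot 2 \cdot 7 \left(1 + 7\right) = - 168 \cdot 2 \cdot 7 \cdot 8 = \left(-168\right) 112 = -18816$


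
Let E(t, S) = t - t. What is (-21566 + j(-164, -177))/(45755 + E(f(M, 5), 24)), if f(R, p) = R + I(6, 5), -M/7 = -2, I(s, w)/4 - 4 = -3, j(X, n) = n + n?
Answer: -4384/9151 ≈ -0.47907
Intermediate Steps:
j(X, n) = 2*n
I(s, w) = 4 (I(s, w) = 16 + 4*(-3) = 16 - 12 = 4)
M = 14 (M = -7*(-2) = 14)
f(R, p) = 4 + R (f(R, p) = R + 4 = 4 + R)
E(t, S) = 0
(-21566 + j(-164, -177))/(45755 + E(f(M, 5), 24)) = (-21566 + 2*(-177))/(45755 + 0) = (-21566 - 354)/45755 = -21920*1/45755 = -4384/9151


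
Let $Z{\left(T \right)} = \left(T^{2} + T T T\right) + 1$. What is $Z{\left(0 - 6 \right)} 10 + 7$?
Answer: $-1783$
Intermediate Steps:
$Z{\left(T \right)} = 1 + T^{2} + T^{3}$ ($Z{\left(T \right)} = \left(T^{2} + T^{2} T\right) + 1 = \left(T^{2} + T^{3}\right) + 1 = 1 + T^{2} + T^{3}$)
$Z{\left(0 - 6 \right)} 10 + 7 = \left(1 + \left(0 - 6\right)^{2} + \left(0 - 6\right)^{3}\right) 10 + 7 = \left(1 + \left(-6\right)^{2} + \left(-6\right)^{3}\right) 10 + 7 = \left(1 + 36 - 216\right) 10 + 7 = \left(-179\right) 10 + 7 = -1790 + 7 = -1783$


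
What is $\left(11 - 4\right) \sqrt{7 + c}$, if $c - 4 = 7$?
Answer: $21 \sqrt{2} \approx 29.698$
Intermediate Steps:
$c = 11$ ($c = 4 + 7 = 11$)
$\left(11 - 4\right) \sqrt{7 + c} = \left(11 - 4\right) \sqrt{7 + 11} = 7 \sqrt{18} = 7 \cdot 3 \sqrt{2} = 21 \sqrt{2}$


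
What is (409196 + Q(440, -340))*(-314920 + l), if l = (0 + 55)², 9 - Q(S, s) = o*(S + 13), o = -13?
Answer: -129465743130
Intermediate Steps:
Q(S, s) = 178 + 13*S (Q(S, s) = 9 - (-13)*(S + 13) = 9 - (-13)*(13 + S) = 9 - (-169 - 13*S) = 9 + (169 + 13*S) = 178 + 13*S)
l = 3025 (l = 55² = 3025)
(409196 + Q(440, -340))*(-314920 + l) = (409196 + (178 + 13*440))*(-314920 + 3025) = (409196 + (178 + 5720))*(-311895) = (409196 + 5898)*(-311895) = 415094*(-311895) = -129465743130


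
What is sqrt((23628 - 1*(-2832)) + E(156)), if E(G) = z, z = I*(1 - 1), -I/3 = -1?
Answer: 42*sqrt(15) ≈ 162.67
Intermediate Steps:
I = 3 (I = -3*(-1) = 3)
z = 0 (z = 3*(1 - 1) = 3*0 = 0)
E(G) = 0
sqrt((23628 - 1*(-2832)) + E(156)) = sqrt((23628 - 1*(-2832)) + 0) = sqrt((23628 + 2832) + 0) = sqrt(26460 + 0) = sqrt(26460) = 42*sqrt(15)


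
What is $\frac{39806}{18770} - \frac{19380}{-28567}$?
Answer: $\frac{750450301}{268101295} \approx 2.7991$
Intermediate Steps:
$\frac{39806}{18770} - \frac{19380}{-28567} = 39806 \cdot \frac{1}{18770} - - \frac{19380}{28567} = \frac{19903}{9385} + \frac{19380}{28567} = \frac{750450301}{268101295}$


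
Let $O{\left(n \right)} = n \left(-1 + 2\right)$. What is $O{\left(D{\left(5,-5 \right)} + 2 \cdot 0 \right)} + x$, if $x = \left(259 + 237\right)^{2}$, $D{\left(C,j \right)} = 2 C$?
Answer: $246026$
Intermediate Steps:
$O{\left(n \right)} = n$ ($O{\left(n \right)} = n 1 = n$)
$x = 246016$ ($x = 496^{2} = 246016$)
$O{\left(D{\left(5,-5 \right)} + 2 \cdot 0 \right)} + x = \left(2 \cdot 5 + 2 \cdot 0\right) + 246016 = \left(10 + 0\right) + 246016 = 10 + 246016 = 246026$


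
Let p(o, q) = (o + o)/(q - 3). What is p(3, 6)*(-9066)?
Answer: -18132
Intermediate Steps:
p(o, q) = 2*o/(-3 + q) (p(o, q) = (2*o)/(-3 + q) = 2*o/(-3 + q))
p(3, 6)*(-9066) = (2*3/(-3 + 6))*(-9066) = (2*3/3)*(-9066) = (2*3*(⅓))*(-9066) = 2*(-9066) = -18132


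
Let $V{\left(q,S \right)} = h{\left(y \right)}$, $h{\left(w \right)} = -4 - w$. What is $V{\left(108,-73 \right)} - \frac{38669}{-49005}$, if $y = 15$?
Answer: $- \frac{892426}{49005} \approx -18.211$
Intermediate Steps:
$V{\left(q,S \right)} = -19$ ($V{\left(q,S \right)} = -4 - 15 = -19$)
$V{\left(108,-73 \right)} - \frac{38669}{-49005} = -19 - \frac{38669}{-49005} = -19 - - \frac{38669}{49005} = -19 + \frac{38669}{49005} = - \frac{892426}{49005}$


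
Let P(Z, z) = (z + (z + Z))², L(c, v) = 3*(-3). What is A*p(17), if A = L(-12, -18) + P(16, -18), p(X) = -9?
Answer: -3519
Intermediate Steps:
L(c, v) = -9
P(Z, z) = (Z + 2*z)² (P(Z, z) = (z + (Z + z))² = (Z + 2*z)²)
A = 391 (A = -9 + (16 + 2*(-18))² = -9 + (16 - 36)² = -9 + (-20)² = -9 + 400 = 391)
A*p(17) = 391*(-9) = -3519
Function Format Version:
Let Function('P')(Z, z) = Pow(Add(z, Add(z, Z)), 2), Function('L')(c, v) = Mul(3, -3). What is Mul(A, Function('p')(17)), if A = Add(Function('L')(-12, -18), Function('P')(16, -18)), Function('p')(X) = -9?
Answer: -3519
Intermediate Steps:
Function('L')(c, v) = -9
Function('P')(Z, z) = Pow(Add(Z, Mul(2, z)), 2) (Function('P')(Z, z) = Pow(Add(z, Add(Z, z)), 2) = Pow(Add(Z, Mul(2, z)), 2))
A = 391 (A = Add(-9, Pow(Add(16, Mul(2, -18)), 2)) = Add(-9, Pow(Add(16, -36), 2)) = Add(-9, Pow(-20, 2)) = Add(-9, 400) = 391)
Mul(A, Function('p')(17)) = Mul(391, -9) = -3519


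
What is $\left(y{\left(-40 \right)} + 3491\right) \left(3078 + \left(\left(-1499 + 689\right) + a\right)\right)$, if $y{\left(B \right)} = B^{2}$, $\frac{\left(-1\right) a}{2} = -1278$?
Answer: $24558984$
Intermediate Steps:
$a = 2556$ ($a = \left(-2\right) \left(-1278\right) = 2556$)
$\left(y{\left(-40 \right)} + 3491\right) \left(3078 + \left(\left(-1499 + 689\right) + a\right)\right) = \left(\left(-40\right)^{2} + 3491\right) \left(3078 + \left(\left(-1499 + 689\right) + 2556\right)\right) = \left(1600 + 3491\right) \left(3078 + \left(-810 + 2556\right)\right) = 5091 \left(3078 + 1746\right) = 5091 \cdot 4824 = 24558984$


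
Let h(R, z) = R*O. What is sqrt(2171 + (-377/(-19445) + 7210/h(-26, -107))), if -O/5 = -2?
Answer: sqrt(547826767618390)/505570 ≈ 46.296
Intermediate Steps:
O = 10 (O = -5*(-2) = 10)
h(R, z) = 10*R (h(R, z) = R*10 = 10*R)
sqrt(2171 + (-377/(-19445) + 7210/h(-26, -107))) = sqrt(2171 + (-377/(-19445) + 7210/((10*(-26))))) = sqrt(2171 + (-377*(-1/19445) + 7210/(-260))) = sqrt(2171 + (377/19445 + 7210*(-1/260))) = sqrt(2171 + (377/19445 - 721/26)) = sqrt(2171 - 14010043/505570) = sqrt(1083582427/505570) = sqrt(547826767618390)/505570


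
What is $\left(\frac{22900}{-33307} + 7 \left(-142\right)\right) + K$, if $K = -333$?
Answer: $- \frac{44221289}{33307} \approx -1327.7$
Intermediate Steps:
$\left(\frac{22900}{-33307} + 7 \left(-142\right)\right) + K = \left(\frac{22900}{-33307} + 7 \left(-142\right)\right) - 333 = \left(22900 \left(- \frac{1}{33307}\right) - 994\right) - 333 = \left(- \frac{22900}{33307} - 994\right) - 333 = - \frac{33130058}{33307} - 333 = - \frac{44221289}{33307}$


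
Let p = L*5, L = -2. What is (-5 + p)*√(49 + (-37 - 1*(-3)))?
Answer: -15*√15 ≈ -58.095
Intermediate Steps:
p = -10 (p = -2*5 = -10)
(-5 + p)*√(49 + (-37 - 1*(-3))) = (-5 - 10)*√(49 + (-37 - 1*(-3))) = -15*√(49 + (-37 + 3)) = -15*√(49 - 34) = -15*√15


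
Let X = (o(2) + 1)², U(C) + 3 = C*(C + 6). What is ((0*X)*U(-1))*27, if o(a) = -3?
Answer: 0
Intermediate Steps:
U(C) = -3 + C*(6 + C) (U(C) = -3 + C*(C + 6) = -3 + C*(6 + C))
X = 4 (X = (-3 + 1)² = (-2)² = 4)
((0*X)*U(-1))*27 = ((0*4)*(-3 + (-1)² + 6*(-1)))*27 = (0*(-3 + 1 - 6))*27 = (0*(-8))*27 = 0*27 = 0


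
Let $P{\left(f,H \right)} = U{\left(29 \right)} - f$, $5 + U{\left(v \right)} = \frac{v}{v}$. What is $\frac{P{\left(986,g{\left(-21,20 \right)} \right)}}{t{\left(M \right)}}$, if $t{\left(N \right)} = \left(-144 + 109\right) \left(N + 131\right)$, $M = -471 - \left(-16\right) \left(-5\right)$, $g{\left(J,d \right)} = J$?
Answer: $- \frac{33}{490} \approx -0.067347$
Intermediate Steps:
$M = -551$ ($M = -471 - 80 = -551$)
$U{\left(v \right)} = -4$ ($U{\left(v \right)} = -5 + \frac{v}{v} = -5 + 1 = -4$)
$t{\left(N \right)} = -4585 - 35 N$ ($t{\left(N \right)} = - 35 \left(131 + N\right) = -4585 - 35 N$)
$P{\left(f,H \right)} = -4 - f$
$\frac{P{\left(986,g{\left(-21,20 \right)} \right)}}{t{\left(M \right)}} = \frac{-4 - 986}{-4585 - -19285} = \frac{-4 - 986}{-4585 + 19285} = - \frac{990}{14700} = \left(-990\right) \frac{1}{14700} = - \frac{33}{490}$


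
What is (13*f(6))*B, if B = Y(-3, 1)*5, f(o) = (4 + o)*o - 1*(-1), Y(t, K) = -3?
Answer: -11895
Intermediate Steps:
f(o) = 1 + o*(4 + o) (f(o) = o*(4 + o) + 1 = 1 + o*(4 + o))
B = -15 (B = -3*5 = -15)
(13*f(6))*B = (13*(1 + 6**2 + 4*6))*(-15) = (13*(1 + 36 + 24))*(-15) = (13*61)*(-15) = 793*(-15) = -11895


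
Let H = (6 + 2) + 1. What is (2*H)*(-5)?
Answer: -90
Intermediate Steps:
H = 9 (H = 8 + 1 = 9)
(2*H)*(-5) = (2*9)*(-5) = 18*(-5) = -90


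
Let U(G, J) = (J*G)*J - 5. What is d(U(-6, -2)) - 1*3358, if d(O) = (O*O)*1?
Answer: -2517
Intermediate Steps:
U(G, J) = -5 + G*J**2 (U(G, J) = (G*J)*J - 5 = G*J**2 - 5 = -5 + G*J**2)
d(O) = O**2 (d(O) = O**2*1 = O**2)
d(U(-6, -2)) - 1*3358 = (-5 - 6*(-2)**2)**2 - 1*3358 = (-5 - 6*4)**2 - 3358 = (-5 - 24)**2 - 3358 = (-29)**2 - 3358 = 841 - 3358 = -2517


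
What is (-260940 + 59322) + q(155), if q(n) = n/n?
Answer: -201617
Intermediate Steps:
q(n) = 1
(-260940 + 59322) + q(155) = (-260940 + 59322) + 1 = -201618 + 1 = -201617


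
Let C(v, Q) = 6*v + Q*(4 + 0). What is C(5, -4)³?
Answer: 2744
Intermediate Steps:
C(v, Q) = 4*Q + 6*v (C(v, Q) = 6*v + Q*4 = 6*v + 4*Q = 4*Q + 6*v)
C(5, -4)³ = (4*(-4) + 6*5)³ = (-16 + 30)³ = 14³ = 2744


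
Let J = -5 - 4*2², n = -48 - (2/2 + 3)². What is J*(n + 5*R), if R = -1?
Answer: 1449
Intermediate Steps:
n = -64 (n = -48 - (2*(½) + 3)² = -48 - (1 + 3)² = -48 - 1*4² = -48 - 1*16 = -48 - 16 = -64)
J = -21 (J = -5 - 4*4 = -5 - 16 = -21)
J*(n + 5*R) = -21*(-64 + 5*(-1)) = -21*(-64 - 5) = -21*(-69) = 1449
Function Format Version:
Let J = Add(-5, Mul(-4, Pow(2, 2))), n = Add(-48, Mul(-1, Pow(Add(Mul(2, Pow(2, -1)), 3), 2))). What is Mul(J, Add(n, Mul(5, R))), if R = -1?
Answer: 1449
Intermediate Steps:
n = -64 (n = Add(-48, Mul(-1, Pow(Add(Mul(2, Rational(1, 2)), 3), 2))) = Add(-48, Mul(-1, Pow(Add(1, 3), 2))) = Add(-48, Mul(-1, Pow(4, 2))) = Add(-48, Mul(-1, 16)) = Add(-48, -16) = -64)
J = -21 (J = Add(-5, Mul(-4, 4)) = Add(-5, -16) = -21)
Mul(J, Add(n, Mul(5, R))) = Mul(-21, Add(-64, Mul(5, -1))) = Mul(-21, Add(-64, -5)) = Mul(-21, -69) = 1449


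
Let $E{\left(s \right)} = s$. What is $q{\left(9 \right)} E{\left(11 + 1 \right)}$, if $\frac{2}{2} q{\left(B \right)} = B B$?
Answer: $972$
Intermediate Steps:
$q{\left(B \right)} = B^{2}$ ($q{\left(B \right)} = B B = B^{2}$)
$q{\left(9 \right)} E{\left(11 + 1 \right)} = 9^{2} \left(11 + 1\right) = 81 \cdot 12 = 972$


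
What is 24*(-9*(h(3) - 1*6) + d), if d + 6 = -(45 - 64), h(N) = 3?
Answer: 960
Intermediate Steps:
d = 13 (d = -6 - (45 - 64) = -6 - 1*(-19) = -6 + 19 = 13)
24*(-9*(h(3) - 1*6) + d) = 24*(-9*(3 - 1*6) + 13) = 24*(-9*(3 - 6) + 13) = 24*(-9*(-3) + 13) = 24*(27 + 13) = 24*40 = 960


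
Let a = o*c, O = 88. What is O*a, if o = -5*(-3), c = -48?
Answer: -63360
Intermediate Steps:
o = 15
a = -720 (a = 15*(-48) = -720)
O*a = 88*(-720) = -63360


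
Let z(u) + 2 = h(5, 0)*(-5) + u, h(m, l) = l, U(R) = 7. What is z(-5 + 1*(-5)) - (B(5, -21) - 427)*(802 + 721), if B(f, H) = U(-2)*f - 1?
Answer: 598527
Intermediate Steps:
z(u) = -2 + u (z(u) = -2 + (0*(-5) + u) = -2 + (0 + u) = -2 + u)
B(f, H) = -1 + 7*f (B(f, H) = 7*f - 1 = -1 + 7*f)
z(-5 + 1*(-5)) - (B(5, -21) - 427)*(802 + 721) = (-2 + (-5 + 1*(-5))) - ((-1 + 7*5) - 427)*(802 + 721) = (-2 + (-5 - 5)) - ((-1 + 35) - 427)*1523 = (-2 - 10) - (34 - 427)*1523 = -12 - (-393)*1523 = -12 - 1*(-598539) = -12 + 598539 = 598527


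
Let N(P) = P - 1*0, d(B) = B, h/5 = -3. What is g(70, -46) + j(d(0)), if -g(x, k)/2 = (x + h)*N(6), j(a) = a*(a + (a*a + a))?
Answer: -660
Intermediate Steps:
h = -15 (h = 5*(-3) = -15)
N(P) = P (N(P) = P + 0 = P)
j(a) = a*(a² + 2*a) (j(a) = a*(a + (a² + a)) = a*(a + (a + a²)) = a*(a² + 2*a))
g(x, k) = 180 - 12*x (g(x, k) = -2*(x - 15)*6 = -2*(-15 + x)*6 = -2*(-90 + 6*x) = 180 - 12*x)
g(70, -46) + j(d(0)) = (180 - 12*70) + 0²*(2 + 0) = (180 - 840) + 0*2 = -660 + 0 = -660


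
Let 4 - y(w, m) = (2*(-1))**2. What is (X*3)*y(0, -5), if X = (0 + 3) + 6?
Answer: 0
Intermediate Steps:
X = 9 (X = 3 + 6 = 9)
y(w, m) = 0 (y(w, m) = 4 - (2*(-1))**2 = 4 - 1*(-2)**2 = 4 - 1*4 = 4 - 4 = 0)
(X*3)*y(0, -5) = (9*3)*0 = 27*0 = 0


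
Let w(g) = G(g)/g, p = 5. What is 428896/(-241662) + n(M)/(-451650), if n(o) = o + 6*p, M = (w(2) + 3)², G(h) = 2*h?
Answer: -6457472327/3638221410 ≈ -1.7749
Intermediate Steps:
w(g) = 2 (w(g) = (2*g)/g = 2)
M = 25 (M = (2 + 3)² = 5² = 25)
n(o) = 30 + o (n(o) = o + 6*5 = o + 30 = 30 + o)
428896/(-241662) + n(M)/(-451650) = 428896/(-241662) + (30 + 25)/(-451650) = 428896*(-1/241662) + 55*(-1/451650) = -214448/120831 - 11/90330 = -6457472327/3638221410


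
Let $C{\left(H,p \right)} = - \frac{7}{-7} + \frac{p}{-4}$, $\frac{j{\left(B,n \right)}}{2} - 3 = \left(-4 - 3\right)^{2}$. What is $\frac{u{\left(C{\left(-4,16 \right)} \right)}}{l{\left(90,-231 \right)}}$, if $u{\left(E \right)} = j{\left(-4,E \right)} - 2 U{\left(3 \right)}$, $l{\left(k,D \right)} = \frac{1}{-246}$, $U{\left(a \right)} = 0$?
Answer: $-25584$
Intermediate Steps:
$j{\left(B,n \right)} = 104$ ($j{\left(B,n \right)} = 6 + 2 \left(-4 - 3\right)^{2} = 6 + 2 \left(-7\right)^{2} = 6 + 2 \cdot 49 = 6 + 98 = 104$)
$l{\left(k,D \right)} = - \frac{1}{246}$
$C{\left(H,p \right)} = 1 - \frac{p}{4}$ ($C{\left(H,p \right)} = \left(-7\right) \left(- \frac{1}{7}\right) + p \left(- \frac{1}{4}\right) = 1 - \frac{p}{4}$)
$u{\left(E \right)} = 104$ ($u{\left(E \right)} = 104 - 0 = 104 + 0 = 104$)
$\frac{u{\left(C{\left(-4,16 \right)} \right)}}{l{\left(90,-231 \right)}} = \frac{104}{- \frac{1}{246}} = 104 \left(-246\right) = -25584$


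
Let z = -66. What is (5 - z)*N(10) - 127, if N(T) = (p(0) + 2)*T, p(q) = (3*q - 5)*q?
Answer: 1293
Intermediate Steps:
p(q) = q*(-5 + 3*q) (p(q) = (-5 + 3*q)*q = q*(-5 + 3*q))
N(T) = 2*T (N(T) = (0*(-5 + 3*0) + 2)*T = (0*(-5 + 0) + 2)*T = (0*(-5) + 2)*T = (0 + 2)*T = 2*T)
(5 - z)*N(10) - 127 = (5 - 1*(-66))*(2*10) - 127 = (5 + 66)*20 - 127 = 71*20 - 127 = 1420 - 127 = 1293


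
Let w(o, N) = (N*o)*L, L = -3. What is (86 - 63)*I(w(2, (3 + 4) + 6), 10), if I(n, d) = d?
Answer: 230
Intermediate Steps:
w(o, N) = -3*N*o (w(o, N) = (N*o)*(-3) = -3*N*o)
(86 - 63)*I(w(2, (3 + 4) + 6), 10) = (86 - 63)*10 = 23*10 = 230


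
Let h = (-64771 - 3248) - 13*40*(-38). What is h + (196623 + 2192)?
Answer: 150556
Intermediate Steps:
h = -48259 (h = -68019 - 520*(-38) = -68019 + 19760 = -48259)
h + (196623 + 2192) = -48259 + (196623 + 2192) = -48259 + 198815 = 150556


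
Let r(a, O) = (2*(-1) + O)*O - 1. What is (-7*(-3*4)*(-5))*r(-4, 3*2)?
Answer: -9660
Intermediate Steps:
r(a, O) = -1 + O*(-2 + O) (r(a, O) = (-2 + O)*O - 1 = O*(-2 + O) - 1 = -1 + O*(-2 + O))
(-7*(-3*4)*(-5))*r(-4, 3*2) = (-7*(-3*4)*(-5))*(-1 + (3*2)² - 6*2) = (-(-84)*(-5))*(-1 + 6² - 2*6) = (-7*60)*(-1 + 36 - 12) = -420*23 = -9660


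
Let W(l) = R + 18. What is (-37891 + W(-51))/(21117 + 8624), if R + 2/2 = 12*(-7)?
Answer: -37958/29741 ≈ -1.2763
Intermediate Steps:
R = -85 (R = -1 + 12*(-7) = -1 - 84 = -85)
W(l) = -67 (W(l) = -85 + 18 = -67)
(-37891 + W(-51))/(21117 + 8624) = (-37891 - 67)/(21117 + 8624) = -37958/29741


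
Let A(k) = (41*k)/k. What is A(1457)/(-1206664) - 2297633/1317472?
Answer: -26658894641/15286019552 ≈ -1.7440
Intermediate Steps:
A(k) = 41
A(1457)/(-1206664) - 2297633/1317472 = 41/(-1206664) - 2297633/1317472 = 41*(-1/1206664) - 2297633*1/1317472 = -41/1206664 - 176741/101344 = -26658894641/15286019552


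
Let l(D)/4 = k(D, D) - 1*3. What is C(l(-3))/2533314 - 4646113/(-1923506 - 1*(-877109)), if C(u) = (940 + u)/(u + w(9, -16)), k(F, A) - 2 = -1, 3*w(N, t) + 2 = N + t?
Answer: 653887469451/147269564981 ≈ 4.4401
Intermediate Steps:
w(N, t) = -⅔ + N/3 + t/3 (w(N, t) = -⅔ + (N + t)/3 = -⅔ + (N/3 + t/3) = -⅔ + N/3 + t/3)
k(F, A) = 1 (k(F, A) = 2 - 1 = 1)
l(D) = -8 (l(D) = 4*(1 - 1*3) = 4*(1 - 3) = 4*(-2) = -8)
C(u) = (940 + u)/(-3 + u) (C(u) = (940 + u)/(u + (-⅔ + (⅓)*9 + (⅓)*(-16))) = (940 + u)/(u + (-⅔ + 3 - 16/3)) = (940 + u)/(u - 3) = (940 + u)/(-3 + u))
C(l(-3))/2533314 - 4646113/(-1923506 - 1*(-877109)) = ((940 - 8)/(-3 - 8))/2533314 - 4646113/(-1923506 - 1*(-877109)) = (932/(-11))*(1/2533314) - 4646113/(-1923506 + 877109) = -1/11*932*(1/2533314) - 4646113/(-1046397) = -932/11*1/2533314 - 4646113*(-1/1046397) = -466/13933227 + 4646113/1046397 = 653887469451/147269564981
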